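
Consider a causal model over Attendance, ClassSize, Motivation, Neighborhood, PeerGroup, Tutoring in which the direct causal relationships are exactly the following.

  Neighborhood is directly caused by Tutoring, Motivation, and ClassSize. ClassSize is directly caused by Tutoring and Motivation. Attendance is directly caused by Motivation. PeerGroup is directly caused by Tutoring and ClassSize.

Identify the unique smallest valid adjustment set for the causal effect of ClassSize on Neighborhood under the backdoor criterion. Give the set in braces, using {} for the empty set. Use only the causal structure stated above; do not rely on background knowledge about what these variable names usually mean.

{Motivation, Tutoring}

Variables eligible for adjustment (non-descendants of ClassSize, excluding ClassSize and Neighborhood): {Attendance, Motivation, Tutoring}.
Backdoor paths from ClassSize to Neighborhood:
  P1: ClassSize <- Tutoring -> Neighborhood
  P2: ClassSize <- Motivation -> Neighborhood
The empty set is not sufficient: P1 (ClassSize <- Tutoring -> Neighborhood) has no collider blocking it and no conditioned non-collider, so it is open.
Try {Motivation, Tutoring}:
  P1: blocked at fork node Tutoring ∈ conditioning set.
  P2: blocked at fork node Motivation ∈ conditioning set.
{Motivation, Tutoring} contains no descendant of ClassSize and blocks every backdoor path.
Every element of {Motivation, Tutoring} is needed (dropping Motivation leaves P2 open; dropping Tutoring leaves P1 open), so no proper subset is valid.
Among all size-2 subsets of the eligible variables, only {Motivation, Tutoring} blocks every backdoor path, so it is the unique smallest valid adjustment set.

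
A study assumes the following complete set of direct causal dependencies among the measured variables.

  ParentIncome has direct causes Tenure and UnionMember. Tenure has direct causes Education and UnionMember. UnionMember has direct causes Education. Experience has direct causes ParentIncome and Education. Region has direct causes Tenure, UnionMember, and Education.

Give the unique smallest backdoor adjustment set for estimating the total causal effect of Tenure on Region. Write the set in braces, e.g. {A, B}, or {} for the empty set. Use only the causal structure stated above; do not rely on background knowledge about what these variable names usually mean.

{Education, UnionMember}

Variables eligible for adjustment (non-descendants of Tenure, excluding Tenure and Region): {Education, UnionMember}.
Backdoor paths from Tenure to Region:
  P1: Tenure <- Education -> UnionMember -> Region
  P2: Tenure <- Education -> Region
  P3: Tenure <- Education -> Experience <- ParentIncome <- UnionMember -> Region
  P4: Tenure <- UnionMember <- Education -> Region
  P5: Tenure <- UnionMember -> ParentIncome -> Experience <- Education -> Region
  P6: Tenure <- UnionMember -> Region
The empty set is not sufficient: P1 (Tenure <- Education -> UnionMember -> Region) has no collider blocking it and no conditioned non-collider, so it is open.
Try {Education, UnionMember}:
  P1: blocked at fork node Education ∈ conditioning set.
  P2: blocked at fork node Education ∈ conditioning set.
  P3: blocked at fork node Education ∈ conditioning set.
  P4: blocked at chain node UnionMember ∈ conditioning set.
  P5: blocked at fork node UnionMember ∈ conditioning set.
  P6: blocked at fork node UnionMember ∈ conditioning set.
{Education, UnionMember} contains no descendant of Tenure and blocks every backdoor path.
Every element of {Education, UnionMember} is needed (dropping Education leaves P2 open; dropping UnionMember leaves P6 open), so no proper subset is valid.
Among all size-2 subsets of the eligible variables, only {Education, UnionMember} blocks every backdoor path, so it is the unique smallest valid adjustment set.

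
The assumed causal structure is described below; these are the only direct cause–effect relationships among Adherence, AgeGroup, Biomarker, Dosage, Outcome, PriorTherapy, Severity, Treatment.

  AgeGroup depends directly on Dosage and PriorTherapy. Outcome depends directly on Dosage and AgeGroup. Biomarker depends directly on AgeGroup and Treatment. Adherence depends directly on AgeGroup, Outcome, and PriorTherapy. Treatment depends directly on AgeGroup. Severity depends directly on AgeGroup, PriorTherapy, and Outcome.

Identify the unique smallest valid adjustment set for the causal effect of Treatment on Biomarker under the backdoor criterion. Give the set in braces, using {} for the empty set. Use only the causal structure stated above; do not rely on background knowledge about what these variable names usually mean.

{AgeGroup}

Variables eligible for adjustment (non-descendants of Treatment, excluding Treatment and Biomarker): {Adherence, AgeGroup, Dosage, Outcome, PriorTherapy, Severity}.
Backdoor paths from Treatment to Biomarker:
  P1: Treatment <- AgeGroup -> Biomarker
The empty set is not sufficient: P1 (Treatment <- AgeGroup -> Biomarker) has no collider blocking it and no conditioned non-collider, so it is open.
Try {AgeGroup}:
  P1: blocked at fork node AgeGroup ∈ conditioning set.
{AgeGroup} contains no descendant of Treatment and blocks every backdoor path.
No other singleton works — e.g. {Dosage} leaves P1 open — so {AgeGroup} is the unique smallest valid adjustment set.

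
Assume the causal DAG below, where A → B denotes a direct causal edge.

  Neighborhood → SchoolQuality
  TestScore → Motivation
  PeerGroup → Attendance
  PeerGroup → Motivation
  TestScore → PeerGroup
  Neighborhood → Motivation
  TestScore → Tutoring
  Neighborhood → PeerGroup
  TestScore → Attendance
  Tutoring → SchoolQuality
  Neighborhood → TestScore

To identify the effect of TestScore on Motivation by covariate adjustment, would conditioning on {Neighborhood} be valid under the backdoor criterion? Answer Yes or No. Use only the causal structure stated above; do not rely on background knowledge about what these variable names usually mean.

Backdoor paths from TestScore to Motivation (paths whose first edge points into TestScore):
  P1: TestScore <- Neighborhood -> PeerGroup -> Motivation
  P2: TestScore <- Neighborhood -> Motivation
Condition 1 (no descendant of TestScore in the set): holds — descendants of TestScore are {Attendance, Motivation, PeerGroup, SchoolQuality, Tutoring}; none are in {Neighborhood}.
Condition 2 (every backdoor path blocked by {Neighborhood}):
  P1: blocked at fork node Neighborhood ∈ conditioning set.
  P2: blocked at fork node Neighborhood ∈ conditioning set.
{Neighborhood} satisfies the backdoor criterion.

Yes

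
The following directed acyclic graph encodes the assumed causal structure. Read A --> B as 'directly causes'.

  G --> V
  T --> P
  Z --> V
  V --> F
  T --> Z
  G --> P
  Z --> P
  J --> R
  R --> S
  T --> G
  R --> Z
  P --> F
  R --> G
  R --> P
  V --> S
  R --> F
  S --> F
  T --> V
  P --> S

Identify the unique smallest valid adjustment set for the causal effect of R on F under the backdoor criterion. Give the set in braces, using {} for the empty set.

Variables eligible for adjustment (non-descendants of R, excluding R and F): {J, T}.
Backdoor paths from R to F:
  (none)
With no backdoor paths the empty set already satisfies the criterion, and it is trivially minimal.

{}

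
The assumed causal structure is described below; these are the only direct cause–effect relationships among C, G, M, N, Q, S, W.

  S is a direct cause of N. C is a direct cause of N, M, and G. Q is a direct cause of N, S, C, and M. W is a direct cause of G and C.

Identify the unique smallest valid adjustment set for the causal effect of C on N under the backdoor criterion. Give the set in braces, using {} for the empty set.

{Q}

Variables eligible for adjustment (non-descendants of C, excluding C and N): {Q, S, W}.
Backdoor paths from C to N:
  P1: C <- Q -> S -> N
  P2: C <- Q -> N
The empty set is not sufficient: P1 (C <- Q -> S -> N) has no collider blocking it and no conditioned non-collider, so it is open.
Try {Q}:
  P1: blocked at fork node Q ∈ conditioning set.
  P2: blocked at fork node Q ∈ conditioning set.
{Q} contains no descendant of C and blocks every backdoor path.
No other singleton works — e.g. {W} leaves P1 open — so {Q} is the unique smallest valid adjustment set.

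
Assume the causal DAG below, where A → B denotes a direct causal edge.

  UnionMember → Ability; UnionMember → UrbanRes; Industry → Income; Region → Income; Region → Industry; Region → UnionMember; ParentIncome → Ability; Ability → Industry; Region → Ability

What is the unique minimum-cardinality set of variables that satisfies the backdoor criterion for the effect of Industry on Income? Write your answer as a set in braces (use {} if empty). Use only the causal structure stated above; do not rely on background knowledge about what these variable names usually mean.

Variables eligible for adjustment (non-descendants of Industry, excluding Industry and Income): {Ability, ParentIncome, Region, UnionMember, UrbanRes}.
Backdoor paths from Industry to Income:
  P1: Industry <- Region -> Income
  P2: Industry <- Ability <- Region -> Income
  P3: Industry <- Ability <- UnionMember <- Region -> Income
The empty set is not sufficient: P1 (Industry <- Region -> Income) has no collider blocking it and no conditioned non-collider, so it is open.
Try {Region}:
  P1: blocked at fork node Region ∈ conditioning set.
  P2: blocked at fork node Region ∈ conditioning set.
  P3: blocked at fork node Region ∈ conditioning set.
{Region} contains no descendant of Industry and blocks every backdoor path.
No other singleton works — e.g. {ParentIncome} leaves P1 open — so {Region} is the unique smallest valid adjustment set.

{Region}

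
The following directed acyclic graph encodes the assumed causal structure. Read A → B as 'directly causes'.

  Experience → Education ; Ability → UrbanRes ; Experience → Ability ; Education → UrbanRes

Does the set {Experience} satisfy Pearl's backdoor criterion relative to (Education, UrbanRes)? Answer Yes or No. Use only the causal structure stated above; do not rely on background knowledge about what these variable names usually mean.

Backdoor paths from Education to UrbanRes (paths whose first edge points into Education):
  P1: Education <- Experience -> Ability -> UrbanRes
Condition 1 (no descendant of Education in the set): holds — descendants of Education are {UrbanRes}; none are in {Experience}.
Condition 2 (every backdoor path blocked by {Experience}):
  P1: blocked at fork node Experience ∈ conditioning set.
{Experience} satisfies the backdoor criterion.

Yes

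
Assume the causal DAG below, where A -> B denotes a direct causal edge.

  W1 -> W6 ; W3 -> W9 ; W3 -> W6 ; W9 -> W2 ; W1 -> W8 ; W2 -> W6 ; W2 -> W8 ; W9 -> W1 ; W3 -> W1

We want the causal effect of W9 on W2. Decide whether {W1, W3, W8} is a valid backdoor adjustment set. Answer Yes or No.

Backdoor paths from W9 to W2 (paths whose first edge points into W9):
  P1: W9 <- W3 -> W1 -> W6 <- W2
  P2: W9 <- W3 -> W1 -> W8 <- W2
  P3: W9 <- W3 -> W6 <- W1 -> W8 <- W2
  P4: W9 <- W3 -> W6 <- W2
Condition 1 (no descendant of W9 in the set): FAILS — W1 and W8 are descendants of W9.
Condition 2 (every backdoor path blocked by {W1, W3, W8}):
  P1: blocked at fork node W3 ∈ conditioning set.
  P2: blocked at fork node W3 ∈ conditioning set.
  P3: blocked at fork node W3 ∈ conditioning set.
  P4: blocked at fork node W3 ∈ conditioning set.
{W1, W3, W8} does not satisfy the backdoor criterion.

No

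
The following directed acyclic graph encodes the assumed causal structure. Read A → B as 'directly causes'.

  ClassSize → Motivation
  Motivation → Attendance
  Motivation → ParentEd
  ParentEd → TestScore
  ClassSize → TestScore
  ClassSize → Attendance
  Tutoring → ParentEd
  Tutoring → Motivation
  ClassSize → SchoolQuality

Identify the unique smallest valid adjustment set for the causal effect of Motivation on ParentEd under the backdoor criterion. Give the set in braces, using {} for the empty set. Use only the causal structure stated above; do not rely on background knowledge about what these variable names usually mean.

Variables eligible for adjustment (non-descendants of Motivation, excluding Motivation and ParentEd): {ClassSize, SchoolQuality, Tutoring}.
Backdoor paths from Motivation to ParentEd:
  P1: Motivation <- ClassSize -> TestScore <- ParentEd
  P2: Motivation <- Tutoring -> ParentEd
The empty set is not sufficient: P2 (Motivation <- Tutoring -> ParentEd) has no collider blocking it and no conditioned non-collider, so it is open.
Try {Tutoring}:
  P1: blocked at collider TestScore (neither it nor any descendant is in the conditioning set).
  P2: blocked at fork node Tutoring ∈ conditioning set.
{Tutoring} contains no descendant of Motivation and blocks every backdoor path.
No other singleton works — e.g. {ClassSize} leaves P2 open — so {Tutoring} is the unique smallest valid adjustment set.

{Tutoring}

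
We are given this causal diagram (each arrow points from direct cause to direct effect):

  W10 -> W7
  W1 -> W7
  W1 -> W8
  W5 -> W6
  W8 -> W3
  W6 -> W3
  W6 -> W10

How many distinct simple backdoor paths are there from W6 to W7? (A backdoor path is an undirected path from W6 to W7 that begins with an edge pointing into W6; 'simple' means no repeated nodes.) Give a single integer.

A backdoor path from W6 to W7 is any simple undirected path whose first edge points into W6 (i.e. leaves W6 via a parent).
Parents of W6: {W5}.
No simple path from any parent of W6 reaches W7 without revisiting W6, so there are no backdoor paths.

0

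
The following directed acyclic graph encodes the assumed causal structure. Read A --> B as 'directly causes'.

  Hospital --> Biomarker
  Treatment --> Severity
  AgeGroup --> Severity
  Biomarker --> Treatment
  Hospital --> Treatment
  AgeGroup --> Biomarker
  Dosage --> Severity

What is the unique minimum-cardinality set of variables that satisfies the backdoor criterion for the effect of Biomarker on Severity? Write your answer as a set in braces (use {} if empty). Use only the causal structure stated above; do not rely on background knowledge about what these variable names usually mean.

{AgeGroup, Hospital}

Variables eligible for adjustment (non-descendants of Biomarker, excluding Biomarker and Severity): {AgeGroup, Dosage, Hospital}.
Backdoor paths from Biomarker to Severity:
  P1: Biomarker <- Hospital -> Treatment -> Severity
  P2: Biomarker <- AgeGroup -> Severity
The empty set is not sufficient: P1 (Biomarker <- Hospital -> Treatment -> Severity) has no collider blocking it and no conditioned non-collider, so it is open.
Try {AgeGroup, Hospital}:
  P1: blocked at fork node Hospital ∈ conditioning set.
  P2: blocked at fork node AgeGroup ∈ conditioning set.
{AgeGroup, Hospital} contains no descendant of Biomarker and blocks every backdoor path.
Every element of {AgeGroup, Hospital} is needed (dropping AgeGroup leaves P2 open; dropping Hospital leaves P1 open), so no proper subset is valid.
Among all size-2 subsets of the eligible variables, only {AgeGroup, Hospital} blocks every backdoor path, so it is the unique smallest valid adjustment set.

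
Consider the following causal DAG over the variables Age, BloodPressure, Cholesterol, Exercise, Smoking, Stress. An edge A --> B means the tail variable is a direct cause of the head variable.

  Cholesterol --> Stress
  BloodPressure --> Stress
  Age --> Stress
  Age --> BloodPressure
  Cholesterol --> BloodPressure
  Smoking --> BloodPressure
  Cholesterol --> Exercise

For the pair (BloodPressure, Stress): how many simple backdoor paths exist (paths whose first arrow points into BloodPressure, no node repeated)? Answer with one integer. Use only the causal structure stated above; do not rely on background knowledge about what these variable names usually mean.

A backdoor path from BloodPressure to Stress is any simple undirected path whose first edge points into BloodPressure (i.e. leaves BloodPressure via a parent).
Parents of BloodPressure: {Age, Cholesterol, Smoking}.
Enumerating:
  P1: BloodPressure <- Age -> Stress
  P2: BloodPressure <- Cholesterol -> Stress
That exhausts the simple backdoor paths. Count: 2.

2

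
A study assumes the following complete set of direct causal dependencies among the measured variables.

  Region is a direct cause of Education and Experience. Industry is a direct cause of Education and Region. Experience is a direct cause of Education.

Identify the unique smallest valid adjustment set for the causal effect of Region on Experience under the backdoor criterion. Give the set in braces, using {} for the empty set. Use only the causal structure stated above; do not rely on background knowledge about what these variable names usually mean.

{}

Variables eligible for adjustment (non-descendants of Region, excluding Region and Experience): {Industry}.
Backdoor paths from Region to Experience:
  P1: Region <- Industry -> Education <- Experience
Each backdoor path contains an unconditioned collider, so every path is already blocked with the empty conditioning set:
  P1: blocked at collider Education (neither it nor any descendant is in the conditioning set).
The empty set is therefore the unique smallest valid set.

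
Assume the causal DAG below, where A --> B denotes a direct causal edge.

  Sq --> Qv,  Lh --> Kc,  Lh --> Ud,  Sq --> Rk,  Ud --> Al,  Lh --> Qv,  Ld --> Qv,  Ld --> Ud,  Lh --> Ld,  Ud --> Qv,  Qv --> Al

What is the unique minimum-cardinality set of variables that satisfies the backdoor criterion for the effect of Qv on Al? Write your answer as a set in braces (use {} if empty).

{Ud}

Variables eligible for adjustment (non-descendants of Qv, excluding Qv and Al): {Kc, Ld, Lh, Rk, Sq, Ud}.
Backdoor paths from Qv to Al:
  P1: Qv <- Lh -> Ld -> Ud -> Al
  P2: Qv <- Lh -> Ud -> Al
  P3: Qv <- Ld <- Lh -> Ud -> Al
  P4: Qv <- Ld -> Ud -> Al
  P5: Qv <- Ud -> Al
The empty set is not sufficient: P1 (Qv <- Lh -> Ld -> Ud -> Al) has no collider blocking it and no conditioned non-collider, so it is open.
Try {Ud}:
  P1: blocked at chain node Ud ∈ conditioning set.
  P2: blocked at chain node Ud ∈ conditioning set.
  P3: blocked at chain node Ud ∈ conditioning set.
  P4: blocked at chain node Ud ∈ conditioning set.
  P5: blocked at fork node Ud ∈ conditioning set.
{Ud} contains no descendant of Qv and blocks every backdoor path.
No other singleton works — e.g. {Sq} leaves P1 open — so {Ud} is the unique smallest valid adjustment set.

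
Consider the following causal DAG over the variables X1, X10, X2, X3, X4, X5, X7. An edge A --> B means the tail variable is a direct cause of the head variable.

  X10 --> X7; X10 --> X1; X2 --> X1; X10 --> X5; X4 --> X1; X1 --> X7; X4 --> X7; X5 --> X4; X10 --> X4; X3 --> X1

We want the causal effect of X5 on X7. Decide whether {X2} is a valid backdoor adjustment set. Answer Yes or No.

No

Backdoor paths from X5 to X7 (paths whose first edge points into X5):
  P1: X5 <- X10 -> X4 -> X1 -> X7
  P2: X5 <- X10 -> X4 -> X7
  P3: X5 <- X10 -> X1 <- X4 -> X7
  P4: X5 <- X10 -> X1 -> X7
  P5: X5 <- X10 -> X7
Condition 1 (no descendant of X5 in the set): holds — descendants of X5 are {X1, X4, X7}; none are in {X2}.
Condition 2 (every backdoor path blocked by {X2}):
  P1: open — no interior node is in the conditioning set.
  P2: open — no interior node is in the conditioning set.
  P3: blocked at collider X1 (neither it nor any descendant is in the conditioning set).
  P4: open — no interior node is in the conditioning set.
  P5: open — no interior node is in the conditioning set.
{X2} does not satisfy the backdoor criterion.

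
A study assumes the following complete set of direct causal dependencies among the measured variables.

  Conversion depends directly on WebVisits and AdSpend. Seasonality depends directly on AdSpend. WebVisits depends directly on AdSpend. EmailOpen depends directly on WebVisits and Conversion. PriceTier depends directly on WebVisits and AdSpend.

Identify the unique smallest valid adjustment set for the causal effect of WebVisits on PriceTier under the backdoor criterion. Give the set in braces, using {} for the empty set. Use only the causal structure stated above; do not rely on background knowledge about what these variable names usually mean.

Variables eligible for adjustment (non-descendants of WebVisits, excluding WebVisits and PriceTier): {AdSpend, Seasonality}.
Backdoor paths from WebVisits to PriceTier:
  P1: WebVisits <- AdSpend -> PriceTier
The empty set is not sufficient: P1 (WebVisits <- AdSpend -> PriceTier) has no collider blocking it and no conditioned non-collider, so it is open.
Try {AdSpend}:
  P1: blocked at fork node AdSpend ∈ conditioning set.
{AdSpend} contains no descendant of WebVisits and blocks every backdoor path.
No other singleton works — e.g. {Seasonality} leaves P1 open — so {AdSpend} is the unique smallest valid adjustment set.

{AdSpend}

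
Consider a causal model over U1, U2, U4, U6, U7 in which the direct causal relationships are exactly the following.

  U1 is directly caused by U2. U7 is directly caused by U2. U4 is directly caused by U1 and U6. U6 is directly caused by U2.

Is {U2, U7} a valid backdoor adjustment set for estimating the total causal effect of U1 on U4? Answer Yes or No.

Yes

Backdoor paths from U1 to U4 (paths whose first edge points into U1):
  P1: U1 <- U2 -> U6 -> U4
Condition 1 (no descendant of U1 in the set): holds — descendants of U1 are {U4}; none are in {U2, U7}.
Condition 2 (every backdoor path blocked by {U2, U7}):
  P1: blocked at fork node U2 ∈ conditioning set.
{U2, U7} satisfies the backdoor criterion.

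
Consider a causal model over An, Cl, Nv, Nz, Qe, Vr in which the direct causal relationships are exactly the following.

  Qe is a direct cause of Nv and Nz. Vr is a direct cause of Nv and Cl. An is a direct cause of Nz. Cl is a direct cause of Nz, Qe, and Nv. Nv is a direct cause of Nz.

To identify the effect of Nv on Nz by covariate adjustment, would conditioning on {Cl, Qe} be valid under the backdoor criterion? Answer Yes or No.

Backdoor paths from Nv to Nz (paths whose first edge points into Nv):
  P1: Nv <- Vr -> Cl -> Qe -> Nz
  P2: Nv <- Vr -> Cl -> Nz
  P3: Nv <- Cl -> Qe -> Nz
  P4: Nv <- Cl -> Nz
  P5: Nv <- Qe <- Cl -> Nz
  P6: Nv <- Qe -> Nz
Condition 1 (no descendant of Nv in the set): holds — descendants of Nv are {Nz}; none are in {Cl, Qe}.
Condition 2 (every backdoor path blocked by {Cl, Qe}):
  P1: blocked at chain node Cl ∈ conditioning set.
  P2: blocked at chain node Cl ∈ conditioning set.
  P3: blocked at fork node Cl ∈ conditioning set.
  P4: blocked at fork node Cl ∈ conditioning set.
  P5: blocked at chain node Qe ∈ conditioning set.
  P6: blocked at fork node Qe ∈ conditioning set.
{Cl, Qe} satisfies the backdoor criterion.

Yes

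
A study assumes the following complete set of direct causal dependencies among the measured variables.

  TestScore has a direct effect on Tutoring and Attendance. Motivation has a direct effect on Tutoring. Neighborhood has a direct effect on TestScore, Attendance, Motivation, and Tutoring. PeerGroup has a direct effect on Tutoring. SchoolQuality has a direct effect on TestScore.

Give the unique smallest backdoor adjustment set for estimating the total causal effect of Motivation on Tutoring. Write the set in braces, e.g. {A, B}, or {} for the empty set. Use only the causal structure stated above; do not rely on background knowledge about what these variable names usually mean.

{Neighborhood}

Variables eligible for adjustment (non-descendants of Motivation, excluding Motivation and Tutoring): {Attendance, Neighborhood, PeerGroup, SchoolQuality, TestScore}.
Backdoor paths from Motivation to Tutoring:
  P1: Motivation <- Neighborhood -> TestScore -> Tutoring
  P2: Motivation <- Neighborhood -> Attendance <- TestScore -> Tutoring
  P3: Motivation <- Neighborhood -> Tutoring
The empty set is not sufficient: P1 (Motivation <- Neighborhood -> TestScore -> Tutoring) has no collider blocking it and no conditioned non-collider, so it is open.
Try {Neighborhood}:
  P1: blocked at fork node Neighborhood ∈ conditioning set.
  P2: blocked at fork node Neighborhood ∈ conditioning set.
  P3: blocked at fork node Neighborhood ∈ conditioning set.
{Neighborhood} contains no descendant of Motivation and blocks every backdoor path.
No other singleton works — e.g. {PeerGroup} leaves P1 open — so {Neighborhood} is the unique smallest valid adjustment set.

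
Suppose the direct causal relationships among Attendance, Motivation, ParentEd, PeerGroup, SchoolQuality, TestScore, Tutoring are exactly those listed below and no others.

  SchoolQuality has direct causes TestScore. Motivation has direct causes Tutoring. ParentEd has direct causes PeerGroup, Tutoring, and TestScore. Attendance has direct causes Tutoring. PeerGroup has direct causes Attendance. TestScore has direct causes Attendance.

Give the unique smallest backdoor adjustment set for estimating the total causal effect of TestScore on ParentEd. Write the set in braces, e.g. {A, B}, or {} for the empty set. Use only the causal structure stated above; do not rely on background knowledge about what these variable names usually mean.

{Attendance}

Variables eligible for adjustment (non-descendants of TestScore, excluding TestScore and ParentEd): {Attendance, Motivation, PeerGroup, Tutoring}.
Backdoor paths from TestScore to ParentEd:
  P1: TestScore <- Attendance <- Tutoring -> ParentEd
  P2: TestScore <- Attendance -> PeerGroup -> ParentEd
The empty set is not sufficient: P1 (TestScore <- Attendance <- Tutoring -> ParentEd) has no collider blocking it and no conditioned non-collider, so it is open.
Try {Attendance}:
  P1: blocked at chain node Attendance ∈ conditioning set.
  P2: blocked at fork node Attendance ∈ conditioning set.
{Attendance} contains no descendant of TestScore and blocks every backdoor path.
No other singleton works — e.g. {Tutoring} leaves P2 open — so {Attendance} is the unique smallest valid adjustment set.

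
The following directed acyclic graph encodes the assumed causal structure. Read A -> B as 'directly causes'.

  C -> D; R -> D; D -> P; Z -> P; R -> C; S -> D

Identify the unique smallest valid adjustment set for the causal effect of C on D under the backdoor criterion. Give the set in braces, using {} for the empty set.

{R}

Variables eligible for adjustment (non-descendants of C, excluding C and D): {R, S, Z}.
Backdoor paths from C to D:
  P1: C <- R -> D
The empty set is not sufficient: P1 (C <- R -> D) has no collider blocking it and no conditioned non-collider, so it is open.
Try {R}:
  P1: blocked at fork node R ∈ conditioning set.
{R} contains no descendant of C and blocks every backdoor path.
No other singleton works — e.g. {Z} leaves P1 open — so {R} is the unique smallest valid adjustment set.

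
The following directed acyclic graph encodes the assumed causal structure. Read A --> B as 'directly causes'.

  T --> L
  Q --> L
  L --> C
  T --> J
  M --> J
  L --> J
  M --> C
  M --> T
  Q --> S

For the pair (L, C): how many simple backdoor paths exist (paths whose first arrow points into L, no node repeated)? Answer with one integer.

A backdoor path from L to C is any simple undirected path whose first edge points into L (i.e. leaves L via a parent).
Parents of L: {Q, T}.
Enumerating:
  P1: L <- T <- M -> C
  P2: L <- T -> J <- M -> C
That exhausts the simple backdoor paths. Count: 2.

2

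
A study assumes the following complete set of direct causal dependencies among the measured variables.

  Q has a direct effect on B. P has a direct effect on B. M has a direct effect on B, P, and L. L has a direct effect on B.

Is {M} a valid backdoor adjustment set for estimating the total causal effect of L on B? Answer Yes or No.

Backdoor paths from L to B (paths whose first edge points into L):
  P1: L <- M -> P -> B
  P2: L <- M -> B
Condition 1 (no descendant of L in the set): holds — descendants of L are {B}; none are in {M}.
Condition 2 (every backdoor path blocked by {M}):
  P1: blocked at fork node M ∈ conditioning set.
  P2: blocked at fork node M ∈ conditioning set.
{M} satisfies the backdoor criterion.

Yes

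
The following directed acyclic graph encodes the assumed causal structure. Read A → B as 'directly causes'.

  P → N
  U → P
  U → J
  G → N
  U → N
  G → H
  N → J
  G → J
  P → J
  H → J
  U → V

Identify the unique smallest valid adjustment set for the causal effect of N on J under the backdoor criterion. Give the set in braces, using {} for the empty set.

Variables eligible for adjustment (non-descendants of N, excluding N and J): {G, H, P, U, V}.
Backdoor paths from N to J:
  P1: N <- U -> P -> J
  P2: N <- U -> J
  P3: N <- P <- U -> J
  P4: N <- P -> J
  P5: N <- G -> H -> J
  P6: N <- G -> J
The empty set is not sufficient: P1 (N <- U -> P -> J) has no collider blocking it and no conditioned non-collider, so it is open.
Try {G, P, U}:
  P1: blocked at fork node U ∈ conditioning set.
  P2: blocked at fork node U ∈ conditioning set.
  P3: blocked at chain node P ∈ conditioning set.
  P4: blocked at fork node P ∈ conditioning set.
  P5: blocked at fork node G ∈ conditioning set.
  P6: blocked at fork node G ∈ conditioning set.
{G, P, U} contains no descendant of N and blocks every backdoor path.
Every element of {G, P, U} is needed (dropping G leaves P5 open; dropping P leaves P4 open; dropping U leaves P2 open), so no proper subset is valid.
Among all size-3 subsets of the eligible variables, only {G, P, U} blocks every backdoor path, so it is the unique smallest valid adjustment set.

{G, P, U}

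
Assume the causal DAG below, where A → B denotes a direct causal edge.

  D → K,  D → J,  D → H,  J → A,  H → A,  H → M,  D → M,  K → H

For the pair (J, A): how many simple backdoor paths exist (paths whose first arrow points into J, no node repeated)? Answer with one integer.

A backdoor path from J to A is any simple undirected path whose first edge points into J (i.e. leaves J via a parent).
Parents of J: {D}.
Enumerating:
  P1: J <- D -> K -> H -> A
  P2: J <- D -> H -> A
  P3: J <- D -> M <- H -> A
That exhausts the simple backdoor paths. Count: 3.

3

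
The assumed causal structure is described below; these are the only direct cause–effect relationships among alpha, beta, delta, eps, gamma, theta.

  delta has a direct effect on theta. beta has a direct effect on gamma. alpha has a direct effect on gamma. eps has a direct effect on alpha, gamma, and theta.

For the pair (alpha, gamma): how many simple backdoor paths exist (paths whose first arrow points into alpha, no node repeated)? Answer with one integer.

A backdoor path from alpha to gamma is any simple undirected path whose first edge points into alpha (i.e. leaves alpha via a parent).
Parents of alpha: {eps}.
Enumerating:
  P1: alpha <- eps -> gamma
That exhausts the simple backdoor paths. Count: 1.

1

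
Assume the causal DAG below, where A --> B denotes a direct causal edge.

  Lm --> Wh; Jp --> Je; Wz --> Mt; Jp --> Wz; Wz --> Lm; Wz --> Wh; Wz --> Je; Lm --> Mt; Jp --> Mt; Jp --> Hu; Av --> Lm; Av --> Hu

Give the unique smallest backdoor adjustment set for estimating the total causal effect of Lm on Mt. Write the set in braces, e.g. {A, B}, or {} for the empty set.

Variables eligible for adjustment (non-descendants of Lm, excluding Lm and Mt): {Av, Hu, Je, Jp, Wz}.
Backdoor paths from Lm to Mt:
  P1: Lm <- Av -> Hu <- Jp -> Wz -> Mt
  P2: Lm <- Av -> Hu <- Jp -> Je <- Wz -> Mt
  P3: Lm <- Av -> Hu <- Jp -> Mt
  P4: Lm <- Wz <- Jp -> Mt
  P5: Lm <- Wz -> Je <- Jp -> Mt
  P6: Lm <- Wz -> Mt
The empty set is not sufficient: P4 (Lm <- Wz <- Jp -> Mt) has no collider blocking it and no conditioned non-collider, so it is open.
Try {Wz}:
  P1: blocked at collider Hu (neither it nor any descendant is in the conditioning set).
  P2: blocked at collider Hu (neither it nor any descendant is in the conditioning set).
  P3: blocked at collider Hu (neither it nor any descendant is in the conditioning set).
  P4: blocked at chain node Wz ∈ conditioning set.
  P5: blocked at fork node Wz ∈ conditioning set.
  P6: blocked at fork node Wz ∈ conditioning set.
{Wz} contains no descendant of Lm and blocks every backdoor path.
No other singleton works — e.g. {Jp} leaves P6 open — so {Wz} is the unique smallest valid adjustment set.

{Wz}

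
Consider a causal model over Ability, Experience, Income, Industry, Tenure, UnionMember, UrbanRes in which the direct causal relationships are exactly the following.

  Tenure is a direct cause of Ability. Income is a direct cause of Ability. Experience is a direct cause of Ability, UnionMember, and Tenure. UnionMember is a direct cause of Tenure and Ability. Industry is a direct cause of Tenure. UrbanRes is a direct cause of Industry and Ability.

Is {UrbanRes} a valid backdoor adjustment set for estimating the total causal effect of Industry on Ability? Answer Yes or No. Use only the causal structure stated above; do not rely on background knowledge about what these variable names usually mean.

Yes

Backdoor paths from Industry to Ability (paths whose first edge points into Industry):
  P1: Industry <- UrbanRes -> Ability
Condition 1 (no descendant of Industry in the set): holds — descendants of Industry are {Ability, Tenure}; none are in {UrbanRes}.
Condition 2 (every backdoor path blocked by {UrbanRes}):
  P1: blocked at fork node UrbanRes ∈ conditioning set.
{UrbanRes} satisfies the backdoor criterion.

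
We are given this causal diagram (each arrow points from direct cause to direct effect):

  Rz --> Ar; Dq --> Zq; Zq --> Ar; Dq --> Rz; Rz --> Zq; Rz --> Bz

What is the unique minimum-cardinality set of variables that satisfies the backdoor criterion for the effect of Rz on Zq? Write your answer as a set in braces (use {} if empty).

Variables eligible for adjustment (non-descendants of Rz, excluding Rz and Zq): {Dq}.
Backdoor paths from Rz to Zq:
  P1: Rz <- Dq -> Zq
The empty set is not sufficient: P1 (Rz <- Dq -> Zq) has no collider blocking it and no conditioned non-collider, so it is open.
Try {Dq}:
  P1: blocked at fork node Dq ∈ conditioning set.
{Dq} contains no descendant of Rz and blocks every backdoor path.
{Dq} is the unique smallest valid adjustment set.

{Dq}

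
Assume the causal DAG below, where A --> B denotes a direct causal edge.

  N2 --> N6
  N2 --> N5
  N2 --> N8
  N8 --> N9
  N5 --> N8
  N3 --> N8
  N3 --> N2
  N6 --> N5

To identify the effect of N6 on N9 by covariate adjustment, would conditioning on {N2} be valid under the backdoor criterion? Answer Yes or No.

Yes

Backdoor paths from N6 to N9 (paths whose first edge points into N6):
  P1: N6 <- N2 <- N3 -> N8 -> N9
  P2: N6 <- N2 -> N5 -> N8 -> N9
  P3: N6 <- N2 -> N8 -> N9
Condition 1 (no descendant of N6 in the set): holds — descendants of N6 are {N5, N8, N9}; none are in {N2}.
Condition 2 (every backdoor path blocked by {N2}):
  P1: blocked at chain node N2 ∈ conditioning set.
  P2: blocked at fork node N2 ∈ conditioning set.
  P3: blocked at fork node N2 ∈ conditioning set.
{N2} satisfies the backdoor criterion.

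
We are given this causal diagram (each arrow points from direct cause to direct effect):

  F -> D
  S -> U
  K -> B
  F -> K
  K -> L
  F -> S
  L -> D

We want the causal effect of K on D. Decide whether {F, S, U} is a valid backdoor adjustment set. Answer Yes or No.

Backdoor paths from K to D (paths whose first edge points into K):
  P1: K <- F -> D
Condition 1 (no descendant of K in the set): holds — descendants of K are {B, D, L}; none are in {F, S, U}.
Condition 2 (every backdoor path blocked by {F, S, U}):
  P1: blocked at fork node F ∈ conditioning set.
{F, S, U} satisfies the backdoor criterion.

Yes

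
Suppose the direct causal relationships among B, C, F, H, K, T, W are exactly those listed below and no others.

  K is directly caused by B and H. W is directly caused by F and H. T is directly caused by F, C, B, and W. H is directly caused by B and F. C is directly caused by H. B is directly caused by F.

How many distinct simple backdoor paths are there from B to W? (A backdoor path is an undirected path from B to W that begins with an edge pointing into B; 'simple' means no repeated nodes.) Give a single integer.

5

A backdoor path from B to W is any simple undirected path whose first edge points into B (i.e. leaves B via a parent).
Parents of B: {F}.
Enumerating:
  P1: B <- F -> H -> W
  P2: B <- F -> H -> C -> T <- W
  P3: B <- F -> W
  P4: B <- F -> T <- W
  P5: B <- F -> T <- C <- H -> W
That exhausts the simple backdoor paths. Count: 5.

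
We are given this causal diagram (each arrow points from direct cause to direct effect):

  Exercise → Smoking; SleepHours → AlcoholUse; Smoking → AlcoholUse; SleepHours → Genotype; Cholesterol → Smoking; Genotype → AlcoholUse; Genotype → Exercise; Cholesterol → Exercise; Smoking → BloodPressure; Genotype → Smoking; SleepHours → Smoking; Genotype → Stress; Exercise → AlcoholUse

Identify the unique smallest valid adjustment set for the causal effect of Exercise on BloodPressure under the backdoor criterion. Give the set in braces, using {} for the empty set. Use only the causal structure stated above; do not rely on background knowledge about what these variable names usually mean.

Variables eligible for adjustment (non-descendants of Exercise, excluding Exercise and BloodPressure): {Cholesterol, Genotype, SleepHours, Stress}.
Backdoor paths from Exercise to BloodPressure:
  P1: Exercise <- Cholesterol -> Smoking -> BloodPressure
  P2: Exercise <- Genotype <- SleepHours -> Smoking -> BloodPressure
  P3: Exercise <- Genotype <- SleepHours -> AlcoholUse <- Smoking -> BloodPressure
  P4: Exercise <- Genotype -> Smoking -> BloodPressure
  P5: Exercise <- Genotype -> AlcoholUse <- SleepHours -> Smoking -> BloodPressure
  P6: Exercise <- Genotype -> AlcoholUse <- Smoking -> BloodPressure
The empty set is not sufficient: P1 (Exercise <- Cholesterol -> Smoking -> BloodPressure) has no collider blocking it and no conditioned non-collider, so it is open.
Try {Cholesterol, Genotype}:
  P1: blocked at fork node Cholesterol ∈ conditioning set.
  P2: blocked at chain node Genotype ∈ conditioning set.
  P3: blocked at chain node Genotype ∈ conditioning set.
  P4: blocked at fork node Genotype ∈ conditioning set.
  P5: blocked at fork node Genotype ∈ conditioning set.
  P6: blocked at fork node Genotype ∈ conditioning set.
{Cholesterol, Genotype} contains no descendant of Exercise and blocks every backdoor path.
Every element of {Cholesterol, Genotype} is needed (dropping Cholesterol leaves P1 open; dropping Genotype leaves P2 open), so no proper subset is valid.
Among all size-2 subsets of the eligible variables, only {Cholesterol, Genotype} blocks every backdoor path, so it is the unique smallest valid adjustment set.

{Cholesterol, Genotype}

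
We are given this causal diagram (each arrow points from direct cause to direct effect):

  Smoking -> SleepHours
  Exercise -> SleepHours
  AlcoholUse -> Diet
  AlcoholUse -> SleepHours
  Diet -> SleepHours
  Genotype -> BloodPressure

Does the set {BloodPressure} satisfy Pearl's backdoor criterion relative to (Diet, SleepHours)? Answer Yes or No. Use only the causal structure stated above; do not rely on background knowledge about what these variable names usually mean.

No

Backdoor paths from Diet to SleepHours (paths whose first edge points into Diet):
  P1: Diet <- AlcoholUse -> SleepHours
Condition 1 (no descendant of Diet in the set): holds — descendants of Diet are {SleepHours}; none are in {BloodPressure}.
Condition 2 (every backdoor path blocked by {BloodPressure}):
  P1: open — no interior node is in the conditioning set.
{BloodPressure} does not satisfy the backdoor criterion.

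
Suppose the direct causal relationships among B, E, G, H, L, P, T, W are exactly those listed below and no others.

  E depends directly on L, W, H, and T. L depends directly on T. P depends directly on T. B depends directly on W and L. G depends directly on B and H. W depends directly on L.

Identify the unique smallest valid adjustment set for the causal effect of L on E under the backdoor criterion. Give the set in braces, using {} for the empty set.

Variables eligible for adjustment (non-descendants of L, excluding L and E): {H, P, T}.
Backdoor paths from L to E:
  P1: L <- T -> E
The empty set is not sufficient: P1 (L <- T -> E) has no collider blocking it and no conditioned non-collider, so it is open.
Try {T}:
  P1: blocked at fork node T ∈ conditioning set.
{T} contains no descendant of L and blocks every backdoor path.
No other singleton works — e.g. {H} leaves P1 open — so {T} is the unique smallest valid adjustment set.

{T}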